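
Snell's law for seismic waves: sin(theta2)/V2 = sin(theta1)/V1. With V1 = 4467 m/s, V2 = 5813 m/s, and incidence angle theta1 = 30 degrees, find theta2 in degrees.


sin(theta1) = sin(30 deg) = 0.5
sin(theta2) = V2/V1 * sin(theta1) = 5813/4467 * 0.5 = 0.65066
theta2 = arcsin(0.65066) = 40.5914 degrees

40.5914


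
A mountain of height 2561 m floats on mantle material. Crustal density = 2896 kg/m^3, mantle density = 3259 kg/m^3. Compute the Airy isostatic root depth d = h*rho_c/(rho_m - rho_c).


rho_m - rho_c = 3259 - 2896 = 363
d = 2561 * 2896 / 363
= 7416656 / 363
= 20431.56 m

20431.56


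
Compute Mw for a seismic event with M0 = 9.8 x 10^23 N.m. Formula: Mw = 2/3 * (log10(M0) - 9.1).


log10(M0) = log10(9.8 x 10^23) = 23.9912
Mw = 2/3 * (23.9912 - 9.1)
= 2/3 * 14.8912
= 9.93

9.93


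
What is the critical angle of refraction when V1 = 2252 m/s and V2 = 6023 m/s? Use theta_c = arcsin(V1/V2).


V1/V2 = 2252/6023 = 0.3739
theta_c = arcsin(0.3739) = 21.9563 degrees

21.9563


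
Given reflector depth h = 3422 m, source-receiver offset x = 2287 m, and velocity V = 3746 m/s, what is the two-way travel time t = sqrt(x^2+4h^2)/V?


x^2 + 4h^2 = 2287^2 + 4*3422^2 = 5230369 + 46840336 = 52070705
sqrt(52070705) = 7216.0034
t = 7216.0034 / 3746 = 1.9263 s

1.9263


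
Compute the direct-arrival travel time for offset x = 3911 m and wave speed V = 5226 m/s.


t = x / V
= 3911 / 5226
= 0.7484 s

0.7484


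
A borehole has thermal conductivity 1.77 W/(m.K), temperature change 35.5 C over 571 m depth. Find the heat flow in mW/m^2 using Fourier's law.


q = k * dT / dz * 1000
= 1.77 * 35.5 / 571 * 1000
= 0.110044 * 1000
= 110.0438 mW/m^2

110.0438


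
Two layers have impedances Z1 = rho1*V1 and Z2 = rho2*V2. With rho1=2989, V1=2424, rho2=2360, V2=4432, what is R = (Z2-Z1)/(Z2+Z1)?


Z1 = 2989 * 2424 = 7245336
Z2 = 2360 * 4432 = 10459520
R = (10459520 - 7245336) / (10459520 + 7245336) = 3214184 / 17704856 = 0.1815

0.1815


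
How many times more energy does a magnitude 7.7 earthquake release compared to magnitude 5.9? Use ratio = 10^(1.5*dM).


M2 - M1 = 7.7 - 5.9 = 1.8
1.5 * 1.8 = 2.7
ratio = 10^2.7 = 501.19

501.19


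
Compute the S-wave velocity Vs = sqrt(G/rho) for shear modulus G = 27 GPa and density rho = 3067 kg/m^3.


Convert G to Pa: G = 27e9 Pa
Compute G/rho = 27e9 / 3067 = 8803390.9358
Vs = sqrt(8803390.9358) = 2967.05 m/s

2967.05


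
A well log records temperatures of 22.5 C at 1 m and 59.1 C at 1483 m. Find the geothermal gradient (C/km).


dT = 59.1 - 22.5 = 36.6 C
dz = 1483 - 1 = 1482 m
gradient = dT/dz * 1000 = 36.6/1482 * 1000 = 24.6964 C/km

24.6964


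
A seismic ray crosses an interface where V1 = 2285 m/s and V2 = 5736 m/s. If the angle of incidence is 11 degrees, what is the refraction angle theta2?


sin(theta1) = sin(11 deg) = 0.190809
sin(theta2) = V2/V1 * sin(theta1) = 5736/2285 * 0.190809 = 0.478985
theta2 = arcsin(0.478985) = 28.6191 degrees

28.6191


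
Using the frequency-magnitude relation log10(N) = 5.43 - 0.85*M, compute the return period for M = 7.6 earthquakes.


log10(N) = 5.43 - 0.85*7.6 = -1.03
N = 10^-1.03 = 0.093325
T = 1/N = 1/0.093325 = 10.7152 years

10.7152


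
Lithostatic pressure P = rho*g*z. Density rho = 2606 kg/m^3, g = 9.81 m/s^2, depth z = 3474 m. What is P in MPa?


P = rho * g * z / 1e6
= 2606 * 9.81 * 3474 / 1e6
= 88812323.64 / 1e6
= 88.8123 MPa

88.8123


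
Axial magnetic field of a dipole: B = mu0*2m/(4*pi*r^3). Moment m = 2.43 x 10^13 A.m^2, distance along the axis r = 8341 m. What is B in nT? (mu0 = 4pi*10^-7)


m = 2.43 x 10^13 = 24300000000000 A.m^2
2m = 48600000000000 A.m^2
r^3 = 8341^3 = 580302395821
B = (4pi*10^-7) * 48600000000000 / (4*pi * 580302395821) * 1e9
= 61072561.185786 / 7292294974287.24 * 1e9
= 8374.9439 nT

8374.9439


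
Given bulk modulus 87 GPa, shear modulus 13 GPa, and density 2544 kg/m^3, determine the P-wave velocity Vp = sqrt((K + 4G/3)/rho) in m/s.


First compute the effective modulus:
K + 4G/3 = 87e9 + 4*13e9/3 = 104333333333.33 Pa
Then divide by density:
104333333333.33 / 2544 = 41011530.3983 Pa/(kg/m^3)
Take the square root:
Vp = sqrt(41011530.3983) = 6404.02 m/s

6404.02


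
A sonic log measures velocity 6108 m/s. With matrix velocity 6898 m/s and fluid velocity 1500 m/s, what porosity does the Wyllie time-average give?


1/V - 1/Vm = 1/6108 - 1/6898 = 1.875e-05
1/Vf - 1/Vm = 1/1500 - 1/6898 = 0.0005217
phi = 1.875e-05 / 0.0005217 = 0.0359

0.0359


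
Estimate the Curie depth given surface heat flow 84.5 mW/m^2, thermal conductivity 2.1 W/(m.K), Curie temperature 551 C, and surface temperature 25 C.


T_Curie - T_surf = 551 - 25 = 526 C
Convert q to W/m^2: 84.5 mW/m^2 = 0.0845 W/m^2
d = 526 * 2.1 / 0.0845 = 13072.19 m

13072.19


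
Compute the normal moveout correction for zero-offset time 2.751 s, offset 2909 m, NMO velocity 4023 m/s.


x/Vnmo = 2909/4023 = 0.723092
(x/Vnmo)^2 = 0.522862
t0^2 = 7.568001
sqrt(7.568001 + 0.522862) = 2.844444
dt = 2.844444 - 2.751 = 0.093444

0.093444


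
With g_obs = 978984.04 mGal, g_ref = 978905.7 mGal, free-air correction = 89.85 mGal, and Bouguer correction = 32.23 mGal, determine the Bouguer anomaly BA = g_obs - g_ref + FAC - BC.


BA = g_obs - g_ref + FAC - BC
= 978984.04 - 978905.7 + 89.85 - 32.23
= 135.96 mGal

135.96


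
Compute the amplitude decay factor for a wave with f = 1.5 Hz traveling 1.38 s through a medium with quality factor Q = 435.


pi*f*t/Q = pi*1.5*1.38/435 = 0.01495
A/A0 = exp(-0.01495) = 0.985162

0.985162


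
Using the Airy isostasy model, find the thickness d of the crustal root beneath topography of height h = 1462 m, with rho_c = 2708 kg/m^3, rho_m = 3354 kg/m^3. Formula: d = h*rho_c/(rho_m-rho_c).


rho_m - rho_c = 3354 - 2708 = 646
d = 1462 * 2708 / 646
= 3959096 / 646
= 6128.63 m

6128.63


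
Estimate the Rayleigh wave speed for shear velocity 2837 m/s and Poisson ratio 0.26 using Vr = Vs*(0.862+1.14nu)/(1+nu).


Numerator factor = 0.862 + 1.14*0.26 = 1.1584
Denominator = 1 + 0.26 = 1.26
Vr = 2837 * 1.1584 / 1.26 = 2608.24 m/s

2608.24


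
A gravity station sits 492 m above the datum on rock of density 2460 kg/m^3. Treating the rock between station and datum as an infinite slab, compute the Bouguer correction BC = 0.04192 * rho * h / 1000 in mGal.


BC = 0.04192 * rho * h / 1000
= 0.04192 * 2460 * 492 / 1000
= 50.7366 mGal

50.7366


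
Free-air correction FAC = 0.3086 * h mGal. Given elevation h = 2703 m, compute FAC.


FAC = 0.3086 * h
= 0.3086 * 2703
= 834.1458 mGal

834.1458


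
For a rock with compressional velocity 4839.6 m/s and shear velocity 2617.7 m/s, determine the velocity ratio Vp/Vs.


Vp/Vs = 4839.6 / 2617.7
= 1.8488

1.8488


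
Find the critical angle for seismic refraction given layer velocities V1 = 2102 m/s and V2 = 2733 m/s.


V1/V2 = 2102/2733 = 0.769118
theta_c = arcsin(0.769118) = 50.2748 degrees

50.2748


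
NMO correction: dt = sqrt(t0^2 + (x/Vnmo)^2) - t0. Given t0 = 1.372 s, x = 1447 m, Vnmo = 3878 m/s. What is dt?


x/Vnmo = 1447/3878 = 0.37313
(x/Vnmo)^2 = 0.139226
t0^2 = 1.882384
sqrt(1.882384 + 0.139226) = 1.421833
dt = 1.421833 - 1.372 = 0.049833

0.049833


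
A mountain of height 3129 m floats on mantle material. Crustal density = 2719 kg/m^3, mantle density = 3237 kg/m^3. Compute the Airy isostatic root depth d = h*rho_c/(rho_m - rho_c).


rho_m - rho_c = 3237 - 2719 = 518
d = 3129 * 2719 / 518
= 8507751 / 518
= 16424.23 m

16424.23


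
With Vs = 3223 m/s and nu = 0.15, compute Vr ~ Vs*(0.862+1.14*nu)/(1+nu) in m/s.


Numerator factor = 0.862 + 1.14*0.15 = 1.033
Denominator = 1 + 0.15 = 1.15
Vr = 3223 * 1.033 / 1.15 = 2895.09 m/s

2895.09


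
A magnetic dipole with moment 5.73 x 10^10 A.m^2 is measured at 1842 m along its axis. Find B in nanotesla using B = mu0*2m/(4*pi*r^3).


m = 5.73 x 10^10 = 57300000000 A.m^2
2m = 114600000000 A.m^2
r^3 = 1842^3 = 6249839688
B = (4pi*10^-7) * 114600000000 / (4*pi * 6249839688) * 1e9
= 144010.607241 / 78537801799.74 * 1e9
= 1833.647 nT

1833.647


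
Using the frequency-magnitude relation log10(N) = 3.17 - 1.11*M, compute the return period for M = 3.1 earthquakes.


log10(N) = 3.17 - 1.11*3.1 = -0.271
N = 10^-0.271 = 0.535797
T = 1/N = 1/0.535797 = 1.8664 years

1.8664


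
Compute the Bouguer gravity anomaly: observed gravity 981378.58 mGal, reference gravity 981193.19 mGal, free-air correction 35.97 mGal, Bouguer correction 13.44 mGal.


BA = g_obs - g_ref + FAC - BC
= 981378.58 - 981193.19 + 35.97 - 13.44
= 207.92 mGal

207.92


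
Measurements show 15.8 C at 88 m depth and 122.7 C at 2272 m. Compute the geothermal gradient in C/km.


dT = 122.7 - 15.8 = 106.9 C
dz = 2272 - 88 = 2184 m
gradient = dT/dz * 1000 = 106.9/2184 * 1000 = 48.9469 C/km

48.9469


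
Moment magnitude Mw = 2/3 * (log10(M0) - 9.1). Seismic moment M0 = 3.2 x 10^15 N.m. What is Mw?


log10(M0) = log10(3.2 x 10^15) = 15.5051
Mw = 2/3 * (15.5051 - 9.1)
= 2/3 * 6.4051
= 4.27

4.27


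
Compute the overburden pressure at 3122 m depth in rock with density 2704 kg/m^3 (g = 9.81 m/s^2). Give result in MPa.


P = rho * g * z / 1e6
= 2704 * 9.81 * 3122 / 1e6
= 82814921.28 / 1e6
= 82.8149 MPa

82.8149


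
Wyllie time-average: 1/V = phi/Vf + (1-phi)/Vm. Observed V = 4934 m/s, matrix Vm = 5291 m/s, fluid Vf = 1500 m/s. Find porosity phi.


1/V - 1/Vm = 1/4934 - 1/5291 = 1.368e-05
1/Vf - 1/Vm = 1/1500 - 1/5291 = 0.00047767
phi = 1.368e-05 / 0.00047767 = 0.0286

0.0286


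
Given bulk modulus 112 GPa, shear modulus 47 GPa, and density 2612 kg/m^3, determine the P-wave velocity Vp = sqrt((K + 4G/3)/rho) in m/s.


First compute the effective modulus:
K + 4G/3 = 112e9 + 4*47e9/3 = 174666666666.67 Pa
Then divide by density:
174666666666.67 / 2612 = 66870852.4758 Pa/(kg/m^3)
Take the square root:
Vp = sqrt(66870852.4758) = 8177.46 m/s

8177.46


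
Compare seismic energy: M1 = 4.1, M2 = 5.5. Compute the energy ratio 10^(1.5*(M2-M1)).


M2 - M1 = 5.5 - 4.1 = 1.4
1.5 * 1.4 = 2.1
ratio = 10^2.1 = 125.89

125.89


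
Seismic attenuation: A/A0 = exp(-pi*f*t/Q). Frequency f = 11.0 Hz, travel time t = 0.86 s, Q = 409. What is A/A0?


pi*f*t/Q = pi*11.0*0.86/409 = 0.072664
A/A0 = exp(-0.072664) = 0.929913

0.929913


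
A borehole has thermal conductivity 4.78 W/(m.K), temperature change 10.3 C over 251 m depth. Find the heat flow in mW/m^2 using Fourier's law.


q = k * dT / dz * 1000
= 4.78 * 10.3 / 251 * 1000
= 0.196151 * 1000
= 196.1514 mW/m^2

196.1514


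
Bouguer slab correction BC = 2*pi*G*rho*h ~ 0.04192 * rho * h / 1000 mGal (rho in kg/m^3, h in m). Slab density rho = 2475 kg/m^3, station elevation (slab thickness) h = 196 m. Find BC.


BC = 0.04192 * rho * h / 1000
= 0.04192 * 2475 * 196 / 1000
= 20.3354 mGal

20.3354


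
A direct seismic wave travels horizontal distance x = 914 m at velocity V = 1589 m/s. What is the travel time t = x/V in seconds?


t = x / V
= 914 / 1589
= 0.5752 s

0.5752


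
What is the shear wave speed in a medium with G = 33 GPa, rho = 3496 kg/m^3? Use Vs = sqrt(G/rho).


Convert G to Pa: G = 33e9 Pa
Compute G/rho = 33e9 / 3496 = 9439359.2677
Vs = sqrt(9439359.2677) = 3072.35 m/s

3072.35


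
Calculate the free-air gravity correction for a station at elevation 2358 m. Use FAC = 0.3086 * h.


FAC = 0.3086 * h
= 0.3086 * 2358
= 727.6788 mGal

727.6788


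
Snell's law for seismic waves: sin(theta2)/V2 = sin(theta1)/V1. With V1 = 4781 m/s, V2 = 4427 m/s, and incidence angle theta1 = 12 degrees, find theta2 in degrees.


sin(theta1) = sin(12 deg) = 0.207912
sin(theta2) = V2/V1 * sin(theta1) = 4427/4781 * 0.207912 = 0.192517
theta2 = arcsin(0.192517) = 11.0997 degrees

11.0997


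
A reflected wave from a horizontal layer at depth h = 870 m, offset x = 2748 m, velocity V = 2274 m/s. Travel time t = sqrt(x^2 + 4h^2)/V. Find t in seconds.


x^2 + 4h^2 = 2748^2 + 4*870^2 = 7551504 + 3027600 = 10579104
sqrt(10579104) = 3252.5535
t = 3252.5535 / 2274 = 1.4303 s

1.4303


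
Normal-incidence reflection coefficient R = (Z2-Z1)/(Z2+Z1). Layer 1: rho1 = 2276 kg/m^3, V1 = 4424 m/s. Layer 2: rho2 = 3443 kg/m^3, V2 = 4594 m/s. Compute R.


Z1 = 2276 * 4424 = 10069024
Z2 = 3443 * 4594 = 15817142
R = (15817142 - 10069024) / (15817142 + 10069024) = 5748118 / 25886166 = 0.2221

0.2221


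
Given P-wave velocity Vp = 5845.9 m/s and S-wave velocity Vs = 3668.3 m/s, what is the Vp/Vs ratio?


Vp/Vs = 5845.9 / 3668.3
= 1.5936

1.5936


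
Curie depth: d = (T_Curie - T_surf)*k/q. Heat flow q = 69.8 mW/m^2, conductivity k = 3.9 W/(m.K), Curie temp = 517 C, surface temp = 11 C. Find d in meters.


T_Curie - T_surf = 517 - 11 = 506 C
Convert q to W/m^2: 69.8 mW/m^2 = 0.0698 W/m^2
d = 506 * 3.9 / 0.0698 = 28272.21 m

28272.21


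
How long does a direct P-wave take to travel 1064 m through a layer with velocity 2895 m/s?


t = x / V
= 1064 / 2895
= 0.3675 s

0.3675


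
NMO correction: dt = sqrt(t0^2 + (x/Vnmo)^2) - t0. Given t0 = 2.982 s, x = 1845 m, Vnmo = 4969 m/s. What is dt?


x/Vnmo = 1845/4969 = 0.371302
(x/Vnmo)^2 = 0.137865
t0^2 = 8.892324
sqrt(8.892324 + 0.137865) = 3.005027
dt = 3.005027 - 2.982 = 0.023027

0.023027


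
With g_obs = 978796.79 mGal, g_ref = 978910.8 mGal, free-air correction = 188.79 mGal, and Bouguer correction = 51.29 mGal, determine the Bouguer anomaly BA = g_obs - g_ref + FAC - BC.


BA = g_obs - g_ref + FAC - BC
= 978796.79 - 978910.8 + 188.79 - 51.29
= 23.49 mGal

23.49


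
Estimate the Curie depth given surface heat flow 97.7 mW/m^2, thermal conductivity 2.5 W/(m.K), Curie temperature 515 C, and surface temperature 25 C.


T_Curie - T_surf = 515 - 25 = 490 C
Convert q to W/m^2: 97.7 mW/m^2 = 0.0977 W/m^2
d = 490 * 2.5 / 0.0977 = 12538.38 m

12538.38


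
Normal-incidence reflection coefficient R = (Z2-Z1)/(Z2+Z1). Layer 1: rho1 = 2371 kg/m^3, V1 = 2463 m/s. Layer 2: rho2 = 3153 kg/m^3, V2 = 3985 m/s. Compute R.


Z1 = 2371 * 2463 = 5839773
Z2 = 3153 * 3985 = 12564705
R = (12564705 - 5839773) / (12564705 + 5839773) = 6724932 / 18404478 = 0.3654

0.3654


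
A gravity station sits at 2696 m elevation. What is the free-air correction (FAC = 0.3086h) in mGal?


FAC = 0.3086 * h
= 0.3086 * 2696
= 831.9856 mGal

831.9856


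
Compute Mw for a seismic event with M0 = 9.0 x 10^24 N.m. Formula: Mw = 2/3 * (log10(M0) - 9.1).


log10(M0) = log10(9.0 x 10^24) = 24.9542
Mw = 2/3 * (24.9542 - 9.1)
= 2/3 * 15.8542
= 10.57

10.57


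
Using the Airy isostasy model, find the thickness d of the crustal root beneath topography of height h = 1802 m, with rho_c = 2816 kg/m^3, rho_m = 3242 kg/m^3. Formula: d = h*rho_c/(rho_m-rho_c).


rho_m - rho_c = 3242 - 2816 = 426
d = 1802 * 2816 / 426
= 5074432 / 426
= 11911.81 m

11911.81


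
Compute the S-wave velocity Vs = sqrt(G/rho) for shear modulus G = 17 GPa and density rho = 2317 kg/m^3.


Convert G to Pa: G = 17e9 Pa
Compute G/rho = 17e9 / 2317 = 7337073.8023
Vs = sqrt(7337073.8023) = 2708.7 m/s

2708.7


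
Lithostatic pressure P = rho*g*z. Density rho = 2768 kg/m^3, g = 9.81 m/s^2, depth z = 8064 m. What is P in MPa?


P = rho * g * z / 1e6
= 2768 * 9.81 * 8064 / 1e6
= 218970501.12 / 1e6
= 218.9705 MPa

218.9705


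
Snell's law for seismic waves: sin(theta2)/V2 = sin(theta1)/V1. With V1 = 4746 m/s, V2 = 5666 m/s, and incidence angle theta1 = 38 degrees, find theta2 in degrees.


sin(theta1) = sin(38 deg) = 0.615661
sin(theta2) = V2/V1 * sin(theta1) = 5666/4746 * 0.615661 = 0.735006
theta2 = arcsin(0.735006) = 47.3077 degrees

47.3077


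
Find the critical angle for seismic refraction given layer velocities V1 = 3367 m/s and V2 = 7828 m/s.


V1/V2 = 3367/7828 = 0.430123
theta_c = arcsin(0.430123) = 25.4753 degrees

25.4753


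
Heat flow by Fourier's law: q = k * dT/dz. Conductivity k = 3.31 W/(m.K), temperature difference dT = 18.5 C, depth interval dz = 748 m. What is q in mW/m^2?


q = k * dT / dz * 1000
= 3.31 * 18.5 / 748 * 1000
= 0.081865 * 1000
= 81.865 mW/m^2

81.865


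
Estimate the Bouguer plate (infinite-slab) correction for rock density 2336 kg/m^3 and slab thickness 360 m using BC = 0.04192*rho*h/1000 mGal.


BC = 0.04192 * rho * h / 1000
= 0.04192 * 2336 * 360 / 1000
= 35.253 mGal

35.253


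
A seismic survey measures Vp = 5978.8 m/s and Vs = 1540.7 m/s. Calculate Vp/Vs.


Vp/Vs = 5978.8 / 1540.7
= 3.8806

3.8806


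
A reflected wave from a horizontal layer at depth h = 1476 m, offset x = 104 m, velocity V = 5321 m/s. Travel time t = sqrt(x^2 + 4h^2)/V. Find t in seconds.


x^2 + 4h^2 = 104^2 + 4*1476^2 = 10816 + 8714304 = 8725120
sqrt(8725120) = 2953.8314
t = 2953.8314 / 5321 = 0.5551 s

0.5551


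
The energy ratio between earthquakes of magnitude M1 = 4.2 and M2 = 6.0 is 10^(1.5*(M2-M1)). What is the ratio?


M2 - M1 = 6.0 - 4.2 = 1.8
1.5 * 1.8 = 2.7
ratio = 10^2.7 = 501.19

501.19


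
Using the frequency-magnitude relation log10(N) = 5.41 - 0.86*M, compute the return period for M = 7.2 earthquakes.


log10(N) = 5.41 - 0.86*7.2 = -0.782
N = 10^-0.782 = 0.165196
T = 1/N = 1/0.165196 = 6.0534 years

6.0534


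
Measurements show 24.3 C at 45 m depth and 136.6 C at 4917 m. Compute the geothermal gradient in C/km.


dT = 136.6 - 24.3 = 112.3 C
dz = 4917 - 45 = 4872 m
gradient = dT/dz * 1000 = 112.3/4872 * 1000 = 23.0501 C/km

23.0501


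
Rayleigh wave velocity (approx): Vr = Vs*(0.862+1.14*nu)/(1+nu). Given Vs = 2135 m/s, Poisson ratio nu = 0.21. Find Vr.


Numerator factor = 0.862 + 1.14*0.21 = 1.1014
Denominator = 1 + 0.21 = 1.21
Vr = 2135 * 1.1014 / 1.21 = 1943.38 m/s

1943.38


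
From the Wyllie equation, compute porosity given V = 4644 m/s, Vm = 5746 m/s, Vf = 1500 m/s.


1/V - 1/Vm = 1/4644 - 1/5746 = 4.13e-05
1/Vf - 1/Vm = 1/1500 - 1/5746 = 0.00049263
phi = 4.13e-05 / 0.00049263 = 0.0838

0.0838


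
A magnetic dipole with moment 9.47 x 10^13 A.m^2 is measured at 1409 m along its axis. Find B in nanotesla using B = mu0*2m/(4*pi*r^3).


m = 9.47 x 10^13 = 94700000000000 A.m^2
2m = 189400000000000 A.m^2
r^3 = 1409^3 = 2797260929
B = (4pi*10^-7) * 189400000000000 / (4*pi * 2797260929) * 1e9
= 238007059.435963 / 35151417538.88 * 1e9
= 6770909.2862 nT

6770909.2862


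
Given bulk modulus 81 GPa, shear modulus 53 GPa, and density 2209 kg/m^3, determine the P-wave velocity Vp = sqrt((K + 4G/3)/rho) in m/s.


First compute the effective modulus:
K + 4G/3 = 81e9 + 4*53e9/3 = 151666666666.67 Pa
Then divide by density:
151666666666.67 / 2209 = 68658518.1832 Pa/(kg/m^3)
Take the square root:
Vp = sqrt(68658518.1832) = 8286.04 m/s

8286.04


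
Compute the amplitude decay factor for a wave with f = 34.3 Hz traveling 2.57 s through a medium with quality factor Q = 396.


pi*f*t/Q = pi*34.3*2.57/396 = 0.69933
A/A0 = exp(-0.69933) = 0.496918

0.496918


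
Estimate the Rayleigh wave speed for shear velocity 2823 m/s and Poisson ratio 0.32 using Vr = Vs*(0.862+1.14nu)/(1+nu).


Numerator factor = 0.862 + 1.14*0.32 = 1.2268
Denominator = 1 + 0.32 = 1.32
Vr = 2823 * 1.2268 / 1.32 = 2623.68 m/s

2623.68


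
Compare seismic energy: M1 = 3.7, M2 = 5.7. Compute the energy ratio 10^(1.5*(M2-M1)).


M2 - M1 = 5.7 - 3.7 = 2.0
1.5 * 2.0 = 3.0
ratio = 10^3.0 = 1000.0

1000.0


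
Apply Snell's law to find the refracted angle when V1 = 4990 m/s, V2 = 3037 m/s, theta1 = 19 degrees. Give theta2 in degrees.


sin(theta1) = sin(19 deg) = 0.325568
sin(theta2) = V2/V1 * sin(theta1) = 3037/4990 * 0.325568 = 0.198146
theta2 = arcsin(0.198146) = 11.4286 degrees

11.4286


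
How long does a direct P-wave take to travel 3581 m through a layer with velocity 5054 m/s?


t = x / V
= 3581 / 5054
= 0.7085 s

0.7085


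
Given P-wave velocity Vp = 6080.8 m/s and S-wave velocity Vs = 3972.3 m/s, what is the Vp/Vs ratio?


Vp/Vs = 6080.8 / 3972.3
= 1.5308

1.5308


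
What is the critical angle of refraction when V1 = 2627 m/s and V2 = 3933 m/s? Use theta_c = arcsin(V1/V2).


V1/V2 = 2627/3933 = 0.667938
theta_c = arcsin(0.667938) = 41.9081 degrees

41.9081


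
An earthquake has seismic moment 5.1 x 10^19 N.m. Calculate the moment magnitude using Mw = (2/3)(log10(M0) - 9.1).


log10(M0) = log10(5.1 x 10^19) = 19.7076
Mw = 2/3 * (19.7076 - 9.1)
= 2/3 * 10.6076
= 7.07

7.07


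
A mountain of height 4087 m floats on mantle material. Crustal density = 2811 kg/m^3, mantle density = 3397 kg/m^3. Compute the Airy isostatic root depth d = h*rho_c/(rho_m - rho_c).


rho_m - rho_c = 3397 - 2811 = 586
d = 4087 * 2811 / 586
= 11488557 / 586
= 19605.05 m

19605.05


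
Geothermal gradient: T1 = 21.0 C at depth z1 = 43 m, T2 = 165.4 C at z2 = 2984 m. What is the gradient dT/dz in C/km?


dT = 165.4 - 21.0 = 144.4 C
dz = 2984 - 43 = 2941 m
gradient = dT/dz * 1000 = 144.4/2941 * 1000 = 49.0989 C/km

49.0989


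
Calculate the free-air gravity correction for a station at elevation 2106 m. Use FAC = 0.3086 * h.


FAC = 0.3086 * h
= 0.3086 * 2106
= 649.9116 mGal

649.9116


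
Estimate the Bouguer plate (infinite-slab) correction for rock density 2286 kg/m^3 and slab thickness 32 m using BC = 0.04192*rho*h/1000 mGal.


BC = 0.04192 * rho * h / 1000
= 0.04192 * 2286 * 32 / 1000
= 3.0665 mGal

3.0665


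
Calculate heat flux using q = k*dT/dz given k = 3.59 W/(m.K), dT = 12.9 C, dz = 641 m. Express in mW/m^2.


q = k * dT / dz * 1000
= 3.59 * 12.9 / 641 * 1000
= 0.072248 * 1000
= 72.248 mW/m^2

72.248


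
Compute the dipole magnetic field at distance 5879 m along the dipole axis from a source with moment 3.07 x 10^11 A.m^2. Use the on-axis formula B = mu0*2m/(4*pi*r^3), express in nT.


m = 3.07 x 10^11 = 307000000000 A.m^2
2m = 614000000000 A.m^2
r^3 = 5879^3 = 203193766439
B = (4pi*10^-7) * 614000000000 / (4*pi * 203193766439) * 1e9
= 771575.155722 / 2553408175600.01 * 1e9
= 302.1746 nT

302.1746


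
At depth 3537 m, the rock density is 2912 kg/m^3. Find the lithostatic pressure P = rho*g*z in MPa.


P = rho * g * z / 1e6
= 2912 * 9.81 * 3537 / 1e6
= 101040488.64 / 1e6
= 101.0405 MPa

101.0405


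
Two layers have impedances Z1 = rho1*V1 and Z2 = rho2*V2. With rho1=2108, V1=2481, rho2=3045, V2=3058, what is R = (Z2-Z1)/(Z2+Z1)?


Z1 = 2108 * 2481 = 5229948
Z2 = 3045 * 3058 = 9311610
R = (9311610 - 5229948) / (9311610 + 5229948) = 4081662 / 14541558 = 0.2807

0.2807


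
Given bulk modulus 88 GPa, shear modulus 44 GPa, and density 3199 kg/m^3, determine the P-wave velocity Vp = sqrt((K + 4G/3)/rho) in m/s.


First compute the effective modulus:
K + 4G/3 = 88e9 + 4*44e9/3 = 146666666666.67 Pa
Then divide by density:
146666666666.67 / 3199 = 45847660.7273 Pa/(kg/m^3)
Take the square root:
Vp = sqrt(45847660.7273) = 6771.09 m/s

6771.09


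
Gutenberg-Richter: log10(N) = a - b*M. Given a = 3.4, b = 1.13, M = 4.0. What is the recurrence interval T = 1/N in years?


log10(N) = 3.4 - 1.13*4.0 = -1.12
N = 10^-1.12 = 0.075858
T = 1/N = 1/0.075858 = 13.1826 years

13.1826


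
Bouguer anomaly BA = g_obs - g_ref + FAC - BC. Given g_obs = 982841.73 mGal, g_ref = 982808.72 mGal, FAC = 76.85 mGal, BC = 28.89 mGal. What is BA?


BA = g_obs - g_ref + FAC - BC
= 982841.73 - 982808.72 + 76.85 - 28.89
= 80.97 mGal

80.97


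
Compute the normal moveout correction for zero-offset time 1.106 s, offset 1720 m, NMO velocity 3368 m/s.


x/Vnmo = 1720/3368 = 0.510689
(x/Vnmo)^2 = 0.260803
t0^2 = 1.223236
sqrt(1.223236 + 0.260803) = 1.218211
dt = 1.218211 - 1.106 = 0.112211

0.112211


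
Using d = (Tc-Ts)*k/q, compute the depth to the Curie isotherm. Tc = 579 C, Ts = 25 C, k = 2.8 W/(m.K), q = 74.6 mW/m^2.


T_Curie - T_surf = 579 - 25 = 554 C
Convert q to W/m^2: 74.6 mW/m^2 = 0.0746 W/m^2
d = 554 * 2.8 / 0.0746 = 20793.57 m

20793.57


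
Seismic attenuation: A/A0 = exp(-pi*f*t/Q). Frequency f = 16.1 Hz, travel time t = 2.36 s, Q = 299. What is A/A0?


pi*f*t/Q = pi*16.1*2.36/299 = 0.399224
A/A0 = exp(-0.399224) = 0.67084

0.67084


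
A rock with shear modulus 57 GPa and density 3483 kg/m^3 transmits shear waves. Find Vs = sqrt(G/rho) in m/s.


Convert G to Pa: G = 57e9 Pa
Compute G/rho = 57e9 / 3483 = 16365202.4117
Vs = sqrt(16365202.4117) = 4045.39 m/s

4045.39


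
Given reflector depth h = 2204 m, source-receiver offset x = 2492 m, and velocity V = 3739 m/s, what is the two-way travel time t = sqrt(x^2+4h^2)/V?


x^2 + 4h^2 = 2492^2 + 4*2204^2 = 6210064 + 19430464 = 25640528
sqrt(25640528) = 5063.6477
t = 5063.6477 / 3739 = 1.3543 s

1.3543


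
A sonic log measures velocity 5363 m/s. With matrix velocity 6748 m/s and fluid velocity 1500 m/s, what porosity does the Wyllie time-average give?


1/V - 1/Vm = 1/5363 - 1/6748 = 3.827e-05
1/Vf - 1/Vm = 1/1500 - 1/6748 = 0.00051847
phi = 3.827e-05 / 0.00051847 = 0.0738

0.0738


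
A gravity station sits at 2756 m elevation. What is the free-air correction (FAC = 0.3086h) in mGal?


FAC = 0.3086 * h
= 0.3086 * 2756
= 850.5016 mGal

850.5016


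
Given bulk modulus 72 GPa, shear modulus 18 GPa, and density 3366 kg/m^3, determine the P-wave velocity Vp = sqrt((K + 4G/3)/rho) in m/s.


First compute the effective modulus:
K + 4G/3 = 72e9 + 4*18e9/3 = 96000000000.0 Pa
Then divide by density:
96000000000.0 / 3366 = 28520499.1087 Pa/(kg/m^3)
Take the square root:
Vp = sqrt(28520499.1087) = 5340.46 m/s

5340.46


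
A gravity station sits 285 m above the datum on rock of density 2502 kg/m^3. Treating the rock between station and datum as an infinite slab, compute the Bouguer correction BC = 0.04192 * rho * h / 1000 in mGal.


BC = 0.04192 * rho * h / 1000
= 0.04192 * 2502 * 285 / 1000
= 29.8919 mGal

29.8919


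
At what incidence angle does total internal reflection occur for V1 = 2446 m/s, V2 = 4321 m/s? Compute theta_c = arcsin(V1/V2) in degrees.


V1/V2 = 2446/4321 = 0.566073
theta_c = arcsin(0.566073) = 34.4768 degrees

34.4768


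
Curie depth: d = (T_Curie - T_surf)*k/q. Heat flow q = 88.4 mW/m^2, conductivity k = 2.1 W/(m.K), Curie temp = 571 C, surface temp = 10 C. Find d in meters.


T_Curie - T_surf = 571 - 10 = 561 C
Convert q to W/m^2: 88.4 mW/m^2 = 0.0884 W/m^2
d = 561 * 2.1 / 0.0884 = 13326.92 m

13326.92


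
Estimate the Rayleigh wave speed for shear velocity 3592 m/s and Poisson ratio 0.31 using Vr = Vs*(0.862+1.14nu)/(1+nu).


Numerator factor = 0.862 + 1.14*0.31 = 1.2154
Denominator = 1 + 0.31 = 1.31
Vr = 3592 * 1.2154 / 1.31 = 3332.61 m/s

3332.61


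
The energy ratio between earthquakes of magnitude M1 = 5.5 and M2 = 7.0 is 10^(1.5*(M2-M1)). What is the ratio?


M2 - M1 = 7.0 - 5.5 = 1.5
1.5 * 1.5 = 2.25
ratio = 10^2.25 = 177.83

177.83


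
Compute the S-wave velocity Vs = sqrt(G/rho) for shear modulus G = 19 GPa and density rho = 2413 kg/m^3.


Convert G to Pa: G = 19e9 Pa
Compute G/rho = 19e9 / 2413 = 7874015.748
Vs = sqrt(7874015.748) = 2806.07 m/s

2806.07


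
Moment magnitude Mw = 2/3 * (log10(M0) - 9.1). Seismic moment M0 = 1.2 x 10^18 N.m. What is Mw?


log10(M0) = log10(1.2 x 10^18) = 18.0792
Mw = 2/3 * (18.0792 - 9.1)
= 2/3 * 8.9792
= 5.99

5.99


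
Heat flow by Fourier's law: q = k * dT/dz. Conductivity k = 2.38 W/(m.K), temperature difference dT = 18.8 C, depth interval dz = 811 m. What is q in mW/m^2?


q = k * dT / dz * 1000
= 2.38 * 18.8 / 811 * 1000
= 0.055171 * 1000
= 55.1714 mW/m^2

55.1714


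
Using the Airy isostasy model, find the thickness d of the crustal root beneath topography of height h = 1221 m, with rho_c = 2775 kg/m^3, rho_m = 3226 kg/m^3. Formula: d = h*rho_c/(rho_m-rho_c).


rho_m - rho_c = 3226 - 2775 = 451
d = 1221 * 2775 / 451
= 3388275 / 451
= 7512.8 m

7512.8


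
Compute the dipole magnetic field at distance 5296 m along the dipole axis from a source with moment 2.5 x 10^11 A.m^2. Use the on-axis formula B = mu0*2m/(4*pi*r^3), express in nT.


m = 2.5 x 10^11 = 250000000000 A.m^2
2m = 500000000000 A.m^2
r^3 = 5296^3 = 148540174336
B = (4pi*10^-7) * 500000000000 / (4*pi * 148540174336) * 1e9
= 628318.530718 / 1866610881827.7 * 1e9
= 336.6093 nT

336.6093


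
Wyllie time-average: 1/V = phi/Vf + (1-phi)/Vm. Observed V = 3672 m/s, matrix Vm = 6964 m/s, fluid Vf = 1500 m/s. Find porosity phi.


1/V - 1/Vm = 1/3672 - 1/6964 = 0.00012874
1/Vf - 1/Vm = 1/1500 - 1/6964 = 0.00052307
phi = 0.00012874 / 0.00052307 = 0.2461

0.2461


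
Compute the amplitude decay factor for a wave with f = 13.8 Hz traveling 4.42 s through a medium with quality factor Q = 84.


pi*f*t/Q = pi*13.8*4.42/84 = 2.281245
A/A0 = exp(-2.281245) = 0.102157

0.102157


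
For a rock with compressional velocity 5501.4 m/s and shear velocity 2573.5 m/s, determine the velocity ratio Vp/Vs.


Vp/Vs = 5501.4 / 2573.5
= 2.1377

2.1377


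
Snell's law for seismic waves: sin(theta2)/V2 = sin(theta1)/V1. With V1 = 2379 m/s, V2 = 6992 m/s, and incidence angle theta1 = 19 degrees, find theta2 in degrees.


sin(theta1) = sin(19 deg) = 0.325568
sin(theta2) = V2/V1 * sin(theta1) = 6992/2379 * 0.325568 = 0.956861
theta2 = arcsin(0.956861) = 73.1094 degrees

73.1094


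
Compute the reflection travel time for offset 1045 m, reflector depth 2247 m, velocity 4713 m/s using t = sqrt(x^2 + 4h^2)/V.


x^2 + 4h^2 = 1045^2 + 4*2247^2 = 1092025 + 20196036 = 21288061
sqrt(21288061) = 4613.8987
t = 4613.8987 / 4713 = 0.979 s

0.979


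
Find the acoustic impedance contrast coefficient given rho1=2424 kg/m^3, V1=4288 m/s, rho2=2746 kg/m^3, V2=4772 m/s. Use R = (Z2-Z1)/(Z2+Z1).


Z1 = 2424 * 4288 = 10394112
Z2 = 2746 * 4772 = 13103912
R = (13103912 - 10394112) / (13103912 + 10394112) = 2709800 / 23498024 = 0.1153

0.1153


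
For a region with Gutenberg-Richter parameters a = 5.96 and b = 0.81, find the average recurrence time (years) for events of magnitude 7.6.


log10(N) = 5.96 - 0.81*7.6 = -0.196
N = 10^-0.196 = 0.636796
T = 1/N = 1/0.636796 = 1.5704 years

1.5704


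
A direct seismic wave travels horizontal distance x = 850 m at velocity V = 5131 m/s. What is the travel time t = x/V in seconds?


t = x / V
= 850 / 5131
= 0.1657 s

0.1657


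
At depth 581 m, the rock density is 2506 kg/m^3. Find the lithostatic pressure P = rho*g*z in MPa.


P = rho * g * z / 1e6
= 2506 * 9.81 * 581 / 1e6
= 14283222.66 / 1e6
= 14.2832 MPa

14.2832


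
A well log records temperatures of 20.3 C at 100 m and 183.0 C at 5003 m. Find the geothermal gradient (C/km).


dT = 183.0 - 20.3 = 162.7 C
dz = 5003 - 100 = 4903 m
gradient = dT/dz * 1000 = 162.7/4903 * 1000 = 33.1838 C/km

33.1838


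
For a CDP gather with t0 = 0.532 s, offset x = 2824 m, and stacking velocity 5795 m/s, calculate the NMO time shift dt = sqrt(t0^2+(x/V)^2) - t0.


x/Vnmo = 2824/5795 = 0.487317
(x/Vnmo)^2 = 0.237478
t0^2 = 0.283024
sqrt(0.283024 + 0.237478) = 0.721458
dt = 0.721458 - 0.532 = 0.189458

0.189458


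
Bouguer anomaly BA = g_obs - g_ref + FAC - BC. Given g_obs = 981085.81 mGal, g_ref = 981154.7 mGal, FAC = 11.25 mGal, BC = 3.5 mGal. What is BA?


BA = g_obs - g_ref + FAC - BC
= 981085.81 - 981154.7 + 11.25 - 3.5
= -61.14 mGal

-61.14


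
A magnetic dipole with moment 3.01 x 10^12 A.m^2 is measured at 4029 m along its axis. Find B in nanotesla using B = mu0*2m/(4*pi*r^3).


m = 3.01 x 10^12 = 3010000000000 A.m^2
2m = 6020000000000 A.m^2
r^3 = 4029^3 = 65402116389
B = (4pi*10^-7) * 6020000000000 / (4*pi * 65402116389) * 1e9
= 7564955.109844 / 821867233507.63 * 1e9
= 9204.5951 nT

9204.5951


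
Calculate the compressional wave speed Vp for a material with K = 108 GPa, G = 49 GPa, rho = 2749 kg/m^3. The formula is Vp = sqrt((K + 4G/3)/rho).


First compute the effective modulus:
K + 4G/3 = 108e9 + 4*49e9/3 = 173333333333.33 Pa
Then divide by density:
173333333333.33 / 2749 = 63053231.4781 Pa/(kg/m^3)
Take the square root:
Vp = sqrt(63053231.4781) = 7940.61 m/s

7940.61


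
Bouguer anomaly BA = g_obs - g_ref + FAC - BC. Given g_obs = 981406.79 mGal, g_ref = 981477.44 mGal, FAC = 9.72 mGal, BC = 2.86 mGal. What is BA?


BA = g_obs - g_ref + FAC - BC
= 981406.79 - 981477.44 + 9.72 - 2.86
= -63.79 mGal

-63.79


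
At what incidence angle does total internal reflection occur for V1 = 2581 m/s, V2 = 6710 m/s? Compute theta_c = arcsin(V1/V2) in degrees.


V1/V2 = 2581/6710 = 0.38465
theta_c = arcsin(0.38465) = 22.622 degrees

22.622


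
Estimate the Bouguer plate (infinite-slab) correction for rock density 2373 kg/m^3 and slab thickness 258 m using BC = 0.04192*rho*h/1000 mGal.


BC = 0.04192 * rho * h / 1000
= 0.04192 * 2373 * 258 / 1000
= 25.6648 mGal

25.6648


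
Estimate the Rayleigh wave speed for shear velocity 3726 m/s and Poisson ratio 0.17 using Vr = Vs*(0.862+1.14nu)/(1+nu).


Numerator factor = 0.862 + 1.14*0.17 = 1.0558
Denominator = 1 + 0.17 = 1.17
Vr = 3726 * 1.0558 / 1.17 = 3362.32 m/s

3362.32


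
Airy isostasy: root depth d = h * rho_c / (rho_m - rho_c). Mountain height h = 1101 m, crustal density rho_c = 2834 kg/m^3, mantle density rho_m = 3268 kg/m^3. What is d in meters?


rho_m - rho_c = 3268 - 2834 = 434
d = 1101 * 2834 / 434
= 3120234 / 434
= 7189.48 m

7189.48


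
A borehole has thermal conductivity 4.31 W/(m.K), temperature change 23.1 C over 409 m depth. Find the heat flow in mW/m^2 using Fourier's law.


q = k * dT / dz * 1000
= 4.31 * 23.1 / 409 * 1000
= 0.243425 * 1000
= 243.4254 mW/m^2

243.4254


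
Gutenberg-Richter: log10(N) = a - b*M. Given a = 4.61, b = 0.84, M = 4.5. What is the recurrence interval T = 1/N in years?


log10(N) = 4.61 - 0.84*4.5 = 0.83
N = 10^0.83 = 6.76083
T = 1/N = 1/6.76083 = 0.1479 years

0.1479


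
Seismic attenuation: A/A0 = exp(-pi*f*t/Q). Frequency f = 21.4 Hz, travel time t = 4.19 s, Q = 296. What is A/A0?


pi*f*t/Q = pi*21.4*4.19/296 = 0.951669
A/A0 = exp(-0.951669) = 0.386096

0.386096


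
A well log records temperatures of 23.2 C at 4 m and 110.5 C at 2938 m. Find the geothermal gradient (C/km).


dT = 110.5 - 23.2 = 87.3 C
dz = 2938 - 4 = 2934 m
gradient = dT/dz * 1000 = 87.3/2934 * 1000 = 29.7546 C/km

29.7546


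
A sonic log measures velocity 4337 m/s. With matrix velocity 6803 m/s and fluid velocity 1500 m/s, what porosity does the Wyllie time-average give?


1/V - 1/Vm = 1/4337 - 1/6803 = 8.358e-05
1/Vf - 1/Vm = 1/1500 - 1/6803 = 0.00051967
phi = 8.358e-05 / 0.00051967 = 0.1608

0.1608


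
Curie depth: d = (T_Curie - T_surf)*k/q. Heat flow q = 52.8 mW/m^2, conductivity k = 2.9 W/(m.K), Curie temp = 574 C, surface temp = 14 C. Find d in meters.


T_Curie - T_surf = 574 - 14 = 560 C
Convert q to W/m^2: 52.8 mW/m^2 = 0.0528 W/m^2
d = 560 * 2.9 / 0.0528 = 30757.58 m

30757.58


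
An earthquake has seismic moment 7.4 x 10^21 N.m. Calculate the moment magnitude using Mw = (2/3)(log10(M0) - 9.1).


log10(M0) = log10(7.4 x 10^21) = 21.8692
Mw = 2/3 * (21.8692 - 9.1)
= 2/3 * 12.7692
= 8.51

8.51


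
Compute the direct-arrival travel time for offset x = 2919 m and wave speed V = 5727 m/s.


t = x / V
= 2919 / 5727
= 0.5097 s

0.5097


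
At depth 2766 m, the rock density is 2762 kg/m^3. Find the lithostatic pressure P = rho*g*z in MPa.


P = rho * g * z / 1e6
= 2762 * 9.81 * 2766 / 1e6
= 74945378.52 / 1e6
= 74.9454 MPa

74.9454


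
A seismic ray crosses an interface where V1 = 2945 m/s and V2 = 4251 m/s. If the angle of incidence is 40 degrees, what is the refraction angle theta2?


sin(theta1) = sin(40 deg) = 0.642788
sin(theta2) = V2/V1 * sin(theta1) = 4251/2945 * 0.642788 = 0.92784
theta2 = arcsin(0.92784) = 68.1006 degrees

68.1006


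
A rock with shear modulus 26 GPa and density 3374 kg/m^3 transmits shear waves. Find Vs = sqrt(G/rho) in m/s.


Convert G to Pa: G = 26e9 Pa
Compute G/rho = 26e9 / 3374 = 7705986.9591
Vs = sqrt(7705986.9591) = 2775.97 m/s

2775.97


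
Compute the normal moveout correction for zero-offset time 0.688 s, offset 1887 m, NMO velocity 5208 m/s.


x/Vnmo = 1887/5208 = 0.362327
(x/Vnmo)^2 = 0.131281
t0^2 = 0.473344
sqrt(0.473344 + 0.131281) = 0.777576
dt = 0.777576 - 0.688 = 0.089576

0.089576


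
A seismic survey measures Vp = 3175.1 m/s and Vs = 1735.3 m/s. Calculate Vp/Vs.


Vp/Vs = 3175.1 / 1735.3
= 1.8297

1.8297


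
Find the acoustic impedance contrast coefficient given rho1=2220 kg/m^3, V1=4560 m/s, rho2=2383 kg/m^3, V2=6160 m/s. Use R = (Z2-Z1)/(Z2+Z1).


Z1 = 2220 * 4560 = 10123200
Z2 = 2383 * 6160 = 14679280
R = (14679280 - 10123200) / (14679280 + 10123200) = 4556080 / 24802480 = 0.1837

0.1837


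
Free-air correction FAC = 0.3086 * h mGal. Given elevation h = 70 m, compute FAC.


FAC = 0.3086 * h
= 0.3086 * 70
= 21.602 mGal

21.602


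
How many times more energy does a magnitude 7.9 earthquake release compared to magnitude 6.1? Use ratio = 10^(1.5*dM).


M2 - M1 = 7.9 - 6.1 = 1.8
1.5 * 1.8 = 2.7
ratio = 10^2.7 = 501.19

501.19


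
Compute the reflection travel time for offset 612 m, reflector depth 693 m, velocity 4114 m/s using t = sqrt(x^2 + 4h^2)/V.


x^2 + 4h^2 = 612^2 + 4*693^2 = 374544 + 1920996 = 2295540
sqrt(2295540) = 1515.104
t = 1515.104 / 4114 = 0.3683 s

0.3683


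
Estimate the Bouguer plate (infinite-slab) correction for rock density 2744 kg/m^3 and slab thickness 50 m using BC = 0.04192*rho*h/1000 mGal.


BC = 0.04192 * rho * h / 1000
= 0.04192 * 2744 * 50 / 1000
= 5.7514 mGal

5.7514


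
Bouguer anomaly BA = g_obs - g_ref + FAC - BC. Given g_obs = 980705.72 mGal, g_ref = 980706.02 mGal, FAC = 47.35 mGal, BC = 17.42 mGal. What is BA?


BA = g_obs - g_ref + FAC - BC
= 980705.72 - 980706.02 + 47.35 - 17.42
= 29.63 mGal

29.63


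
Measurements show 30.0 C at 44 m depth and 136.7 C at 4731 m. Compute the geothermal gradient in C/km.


dT = 136.7 - 30.0 = 106.7 C
dz = 4731 - 44 = 4687 m
gradient = dT/dz * 1000 = 106.7/4687 * 1000 = 22.7651 C/km

22.7651


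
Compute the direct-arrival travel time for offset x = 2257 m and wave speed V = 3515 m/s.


t = x / V
= 2257 / 3515
= 0.6421 s

0.6421


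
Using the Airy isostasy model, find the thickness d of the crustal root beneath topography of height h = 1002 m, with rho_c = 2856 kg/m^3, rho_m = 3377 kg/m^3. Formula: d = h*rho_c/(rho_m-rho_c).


rho_m - rho_c = 3377 - 2856 = 521
d = 1002 * 2856 / 521
= 2861712 / 521
= 5492.73 m

5492.73


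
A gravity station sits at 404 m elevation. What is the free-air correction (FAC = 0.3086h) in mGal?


FAC = 0.3086 * h
= 0.3086 * 404
= 124.6744 mGal

124.6744


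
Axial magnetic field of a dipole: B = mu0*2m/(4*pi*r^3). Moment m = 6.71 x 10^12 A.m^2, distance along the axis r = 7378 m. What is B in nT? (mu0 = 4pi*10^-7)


m = 6.71 x 10^12 = 6710000000000 A.m^2
2m = 13420000000000 A.m^2
r^3 = 7378^3 = 401620574152
B = (4pi*10^-7) * 13420000000000 / (4*pi * 401620574152) * 1e9
= 16864069.36447 / 5046912981145.75 * 1e9
= 3341.4623 nT

3341.4623


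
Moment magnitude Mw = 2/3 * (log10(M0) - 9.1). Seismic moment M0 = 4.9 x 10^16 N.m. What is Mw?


log10(M0) = log10(4.9 x 10^16) = 16.6902
Mw = 2/3 * (16.6902 - 9.1)
= 2/3 * 7.5902
= 5.06

5.06


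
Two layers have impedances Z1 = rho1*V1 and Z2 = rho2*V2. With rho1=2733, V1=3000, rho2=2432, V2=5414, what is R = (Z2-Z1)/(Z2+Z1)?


Z1 = 2733 * 3000 = 8199000
Z2 = 2432 * 5414 = 13166848
R = (13166848 - 8199000) / (13166848 + 8199000) = 4967848 / 21365848 = 0.2325

0.2325


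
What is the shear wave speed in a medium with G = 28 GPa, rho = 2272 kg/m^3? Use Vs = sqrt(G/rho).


Convert G to Pa: G = 28e9 Pa
Compute G/rho = 28e9 / 2272 = 12323943.662
Vs = sqrt(12323943.662) = 3510.55 m/s

3510.55


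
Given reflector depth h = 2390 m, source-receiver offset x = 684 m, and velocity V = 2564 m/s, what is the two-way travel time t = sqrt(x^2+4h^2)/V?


x^2 + 4h^2 = 684^2 + 4*2390^2 = 467856 + 22848400 = 23316256
sqrt(23316256) = 4828.6909
t = 4828.6909 / 2564 = 1.8833 s

1.8833
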